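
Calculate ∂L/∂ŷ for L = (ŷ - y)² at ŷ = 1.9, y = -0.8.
∂L/∂ŷ = 5.4

∂L/∂ŷ = 2(ŷ - y) = 2(1.9 - -0.8) = 2(2.7) = 5.4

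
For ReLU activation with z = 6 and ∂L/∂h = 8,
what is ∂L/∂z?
∂L/∂z = 8

h = ReLU(6) = 6
Since z > 0: ∂h/∂z = 1
∂L/∂z = ∂L/∂h · ∂h/∂z = 8 × 1 = 8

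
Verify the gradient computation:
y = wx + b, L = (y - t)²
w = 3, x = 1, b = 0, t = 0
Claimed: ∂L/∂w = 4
Incorrect

y = (3)(1) + 0 = 3
∂L/∂y = 2(y - t) = 2(3 - 0) = 6
∂y/∂w = x = 1
∂L/∂w = 6 × 1 = 6

Claimed value: 4
Incorrect: The correct gradient is 6.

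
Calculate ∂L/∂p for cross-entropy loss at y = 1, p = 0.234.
∂L/∂p = -4.274

∂L/∂p = -y/p + (1-y)/(1-p) = -1/0.234 + 0 = -4.274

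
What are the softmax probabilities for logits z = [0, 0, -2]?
p = [0.4683, 0.4683, 0.0634]

exp(z) = [1, 1, 0.1353]
Sum = 2.135
p = [0.4683, 0.4683, 0.0634]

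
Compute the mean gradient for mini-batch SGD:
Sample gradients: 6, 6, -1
Average gradient = 3.667

Average = (1/3)(6 + 6 + -1) = 11/3 = 3.667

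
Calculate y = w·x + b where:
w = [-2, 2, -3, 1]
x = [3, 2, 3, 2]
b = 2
y = -7

y = (-2)(3) + (2)(2) + (-3)(3) + (1)(2) + 2 = -7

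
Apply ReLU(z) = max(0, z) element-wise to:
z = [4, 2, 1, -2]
h = [4, 2, 1, 0]

ReLU applied element-wise: max(0,4)=4, max(0,2)=2, max(0,1)=1, max(0,-2)=0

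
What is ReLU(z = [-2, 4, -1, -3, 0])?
h = [0, 4, 0, 0, 0]

ReLU applied element-wise: max(0,-2)=0, max(0,4)=4, max(0,-1)=0, max(0,-3)=0, max(0,0)=0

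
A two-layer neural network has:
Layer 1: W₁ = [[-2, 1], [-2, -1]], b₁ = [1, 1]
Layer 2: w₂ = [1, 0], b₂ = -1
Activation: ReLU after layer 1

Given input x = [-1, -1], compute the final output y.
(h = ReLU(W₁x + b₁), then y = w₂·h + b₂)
y = 1

Layer 1 pre-activation: z₁ = [2, 4]
After ReLU: h = [2, 4]
Layer 2 output: y = 1×2 + 0×4 + -1 = 1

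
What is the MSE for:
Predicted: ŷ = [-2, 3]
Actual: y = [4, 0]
MSE = 22.5

MSE = (1/2)((-2-4)² + (3-0)²) = (1/2)(36 + 9) = 22.5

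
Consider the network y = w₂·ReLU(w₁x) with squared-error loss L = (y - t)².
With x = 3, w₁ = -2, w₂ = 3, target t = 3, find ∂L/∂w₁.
∂L/∂w₁ = 0

Forward pass:
z = w₁x = -2×3 = -6
h = ReLU(-6) = 0
y = w₂h = 3×0 = 0

Backward pass:
∂L/∂y = 2(y - t) = 2(0 - 3) = -6
∂y/∂h = w₂ = 3
∂h/∂z = 0 (ReLU derivative)
∂z/∂w₁ = x = 3

∂L/∂w₁ = -6 × 3 × 0 × 3 = 0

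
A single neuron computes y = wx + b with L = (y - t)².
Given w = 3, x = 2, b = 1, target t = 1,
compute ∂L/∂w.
∂L/∂w = 24

y = wx + b = (3)(2) + 1 = 7
∂L/∂y = 2(y - t) = 2(7 - 1) = 12
∂y/∂w = x = 2
∂L/∂w = ∂L/∂y · ∂y/∂w = 12 × 2 = 24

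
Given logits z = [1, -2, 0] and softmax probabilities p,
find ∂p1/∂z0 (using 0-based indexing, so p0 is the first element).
∂p1/∂z0 = -0.02477

p = softmax(z) = [0.7054, 0.03512, 0.2595]
p1 = 0.03512, p0 = 0.7054

∂p1/∂z0 = -p1 × p0 = -0.03512 × 0.7054 = -0.02477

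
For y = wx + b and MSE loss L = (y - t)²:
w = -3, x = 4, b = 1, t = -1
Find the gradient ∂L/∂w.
∂L/∂w = -80

y = wx + b = (-3)(4) + 1 = -11
∂L/∂y = 2(y - t) = 2(-11 - -1) = -20
∂y/∂w = x = 4
∂L/∂w = ∂L/∂y · ∂y/∂w = -20 × 4 = -80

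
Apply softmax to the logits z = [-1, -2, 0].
p = [0.2447, 0.09, 0.6652]

exp(z) = [0.3679, 0.1353, 1]
Sum = 1.503
p = [0.2447, 0.09, 0.6652]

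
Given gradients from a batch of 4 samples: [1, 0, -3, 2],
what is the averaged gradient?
Average gradient = 0

Average = (1/4)(1 + 0 + -3 + 2) = 0/4 = 0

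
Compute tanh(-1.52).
-0.9087

tanh(-1.52) = (e^(-1.52) - e^(1.52))/(e^(-1.52) + e^(1.52)) = -0.9087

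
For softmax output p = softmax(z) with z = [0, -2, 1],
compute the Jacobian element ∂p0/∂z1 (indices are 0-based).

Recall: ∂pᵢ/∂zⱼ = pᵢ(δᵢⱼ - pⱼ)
∂p0/∂z1 = -0.009113

p = softmax(z) = [0.2595, 0.03512, 0.7054]
p0 = 0.2595, p1 = 0.03512

∂p0/∂z1 = -p0 × p1 = -0.2595 × 0.03512 = -0.009113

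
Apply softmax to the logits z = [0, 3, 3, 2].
p = [0.0206, 0.4136, 0.4136, 0.1522]

exp(z) = [1, 20.09, 20.09, 7.389]
Sum = 48.56
p = [0.0206, 0.4136, 0.4136, 0.1522]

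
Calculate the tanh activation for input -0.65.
-0.5717

tanh(-0.65) = (e^(-0.65) - e^(0.65))/(e^(-0.65) + e^(0.65)) = -0.5717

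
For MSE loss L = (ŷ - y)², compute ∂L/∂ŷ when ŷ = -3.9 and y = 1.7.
∂L/∂ŷ = -11.2

∂L/∂ŷ = 2(ŷ - y) = 2(-3.9 - 1.7) = 2(-5.6) = -11.2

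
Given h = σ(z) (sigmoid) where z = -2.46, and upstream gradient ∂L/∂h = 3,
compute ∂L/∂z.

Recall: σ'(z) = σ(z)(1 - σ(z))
∂L/∂z = 0.2175

σ(-2.46) = 0.07871
σ'(-2.46) = σ(-2.46)(1 - σ(-2.46)) = 0.07871 × 0.9213 = 0.07252
∂L/∂z = ∂L/∂h · σ'(z) = 3 × 0.07252 = 0.2175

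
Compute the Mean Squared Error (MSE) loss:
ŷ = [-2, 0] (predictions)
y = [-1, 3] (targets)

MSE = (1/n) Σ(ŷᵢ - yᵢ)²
MSE = 5

MSE = (1/2)((-2--1)² + (0-3)²) = (1/2)(1 + 9) = 5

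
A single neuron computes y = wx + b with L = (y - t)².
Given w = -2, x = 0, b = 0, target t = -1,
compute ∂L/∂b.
∂L/∂b = 2

y = wx + b = (-2)(0) + 0 = 0
∂L/∂y = 2(y - t) = 2(0 - -1) = 2
∂y/∂b = 1
∂L/∂b = ∂L/∂y · ∂y/∂b = 2 × 1 = 2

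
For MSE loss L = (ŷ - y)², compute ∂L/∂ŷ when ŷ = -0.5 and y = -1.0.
∂L/∂ŷ = 1.0

∂L/∂ŷ = 2(ŷ - y) = 2(-0.5 - -1.0) = 2(0.5) = 1.0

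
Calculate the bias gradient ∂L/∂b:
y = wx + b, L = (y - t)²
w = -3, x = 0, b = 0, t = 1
∂L/∂b = -2

y = wx + b = (-3)(0) + 0 = 0
∂L/∂y = 2(y - t) = 2(0 - 1) = -2
∂y/∂b = 1
∂L/∂b = ∂L/∂y · ∂y/∂b = -2 × 1 = -2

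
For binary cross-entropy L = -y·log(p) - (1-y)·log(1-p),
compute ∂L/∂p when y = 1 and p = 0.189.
∂L/∂p = -5.291

∂L/∂p = -y/p + (1-y)/(1-p) = -1/0.189 + 0 = -5.291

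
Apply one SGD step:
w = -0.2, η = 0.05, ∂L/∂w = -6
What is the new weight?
w_new = 0.1

w_new = w - η·∂L/∂w = -0.2 - 0.05×(-6) = -0.2 - (-0.3) = 0.1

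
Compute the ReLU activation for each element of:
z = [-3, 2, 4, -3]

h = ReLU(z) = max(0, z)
h = [0, 2, 4, 0]

ReLU applied element-wise: max(0,-3)=0, max(0,2)=2, max(0,4)=4, max(0,-3)=0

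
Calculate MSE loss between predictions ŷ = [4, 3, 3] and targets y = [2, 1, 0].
MSE = 5.667

MSE = (1/3)((4-2)² + (3-1)² + (3-0)²) = (1/3)(4 + 4 + 9) = 5.667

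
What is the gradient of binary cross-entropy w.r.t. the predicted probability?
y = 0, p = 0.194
∂L/∂p = 1.241

∂L/∂p = -y/p + (1-y)/(1-p) = 0 + 1/0.806 = 1.241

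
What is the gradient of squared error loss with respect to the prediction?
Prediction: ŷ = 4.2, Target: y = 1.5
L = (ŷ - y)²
∂L/∂ŷ = 5.4

∂L/∂ŷ = 2(ŷ - y) = 2(4.2 - 1.5) = 2(2.7) = 5.4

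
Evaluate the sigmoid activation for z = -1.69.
0.1558

sigmoid(-1.69) = 1/(1 + e^(1.69)) = 1/(1 + 5.419) = 0.1558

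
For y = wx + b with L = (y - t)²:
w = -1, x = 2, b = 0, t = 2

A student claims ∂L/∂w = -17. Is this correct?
Incorrect

y = (-1)(2) + 0 = -2
∂L/∂y = 2(y - t) = 2(-2 - 2) = -8
∂y/∂w = x = 2
∂L/∂w = -8 × 2 = -16

Claimed value: -17
Incorrect: The correct gradient is -16.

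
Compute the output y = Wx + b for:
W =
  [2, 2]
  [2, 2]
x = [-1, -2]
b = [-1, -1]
y = [-7, -7]

Wx = [2×-1 + 2×-2, 2×-1 + 2×-2]
   = [-6, -6]
y = Wx + b = [-6 + -1, -6 + -1] = [-7, -7]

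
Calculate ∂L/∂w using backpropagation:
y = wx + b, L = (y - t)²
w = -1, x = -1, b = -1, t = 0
∂L/∂w = 0

y = wx + b = (-1)(-1) + -1 = 0
∂L/∂y = 2(y - t) = 2(0 - 0) = 0
∂y/∂w = x = -1
∂L/∂w = ∂L/∂y · ∂y/∂w = 0 × -1 = 0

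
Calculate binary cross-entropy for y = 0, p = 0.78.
L = 1.514

L = -0·log(0.78) - 1·log(0.22) = -log(0.22) = 1.514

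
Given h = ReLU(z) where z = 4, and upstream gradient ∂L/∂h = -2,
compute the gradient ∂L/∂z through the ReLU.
∂L/∂z = -2

h = ReLU(4) = 4
Since z > 0: ∂h/∂z = 1
∂L/∂z = ∂L/∂h · ∂h/∂z = -2 × 1 = -2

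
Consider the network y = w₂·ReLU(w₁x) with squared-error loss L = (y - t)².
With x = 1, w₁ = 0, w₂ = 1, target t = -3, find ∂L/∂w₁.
∂L/∂w₁ = 0

Forward pass:
z = w₁x = 0×1 = 0
h = ReLU(0) = 0
y = w₂h = 1×0 = 0

Backward pass:
∂L/∂y = 2(y - t) = 2(0 - -3) = 6
∂y/∂h = w₂ = 1
∂h/∂z = 0 (ReLU derivative)
∂z/∂w₁ = x = 1

∂L/∂w₁ = 6 × 1 × 0 × 1 = 0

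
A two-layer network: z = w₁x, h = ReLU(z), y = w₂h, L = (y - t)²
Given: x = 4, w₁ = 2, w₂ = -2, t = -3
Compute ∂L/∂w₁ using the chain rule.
∂L/∂w₁ = 208

Forward pass:
z = w₁x = 2×4 = 8
h = ReLU(8) = 8
y = w₂h = -2×8 = -16

Backward pass:
∂L/∂y = 2(y - t) = 2(-16 - -3) = -26
∂y/∂h = w₂ = -2
∂h/∂z = 1 (ReLU derivative)
∂z/∂w₁ = x = 4

∂L/∂w₁ = -26 × -2 × 1 × 4 = 208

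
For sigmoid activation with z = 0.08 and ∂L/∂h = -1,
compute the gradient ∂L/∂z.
∂L/∂z = -0.2496

σ(0.08) = 0.52
σ'(0.08) = σ(0.08)(1 - σ(0.08)) = 0.52 × 0.48 = 0.2496
∂L/∂z = ∂L/∂h · σ'(z) = -1 × 0.2496 = -0.2496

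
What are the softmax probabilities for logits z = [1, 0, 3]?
p = [0.1142, 0.042, 0.8438]

exp(z) = [2.718, 1, 20.09]
Sum = 23.8
p = [0.1142, 0.042, 0.8438]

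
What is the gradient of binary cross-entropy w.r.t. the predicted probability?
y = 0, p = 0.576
∂L/∂p = 2.358

∂L/∂p = -y/p + (1-y)/(1-p) = 0 + 1/0.424 = 2.358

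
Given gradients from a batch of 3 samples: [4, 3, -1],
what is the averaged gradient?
Average gradient = 2

Average = (1/3)(4 + 3 + -1) = 6/3 = 2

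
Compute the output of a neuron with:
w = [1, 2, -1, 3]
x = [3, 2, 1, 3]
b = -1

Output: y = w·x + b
y = 14

y = (1)(3) + (2)(2) + (-1)(1) + (3)(3) + -1 = 14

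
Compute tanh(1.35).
0.8741

tanh(1.35) = (e^(1.35) - e^(-1.35))/(e^(1.35) + e^(-1.35)) = 0.8741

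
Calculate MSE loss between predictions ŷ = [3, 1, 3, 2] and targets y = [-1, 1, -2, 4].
MSE = 11.25

MSE = (1/4)((3--1)² + (1-1)² + (3--2)² + (2-4)²) = (1/4)(16 + 0 + 25 + 4) = 11.25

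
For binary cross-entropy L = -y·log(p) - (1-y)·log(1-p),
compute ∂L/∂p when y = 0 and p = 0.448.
∂L/∂p = 1.812

∂L/∂p = -y/p + (1-y)/(1-p) = 0 + 1/0.552 = 1.812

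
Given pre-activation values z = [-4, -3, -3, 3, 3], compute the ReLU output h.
h = [0, 0, 0, 3, 3]

ReLU applied element-wise: max(0,-4)=0, max(0,-3)=0, max(0,-3)=0, max(0,3)=3, max(0,3)=3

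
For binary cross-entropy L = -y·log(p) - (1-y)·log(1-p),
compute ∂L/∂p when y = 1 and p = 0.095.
∂L/∂p = -10.53

∂L/∂p = -y/p + (1-y)/(1-p) = -1/0.095 + 0 = -10.53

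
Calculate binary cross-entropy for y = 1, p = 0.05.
L = 2.996

L = -1·log(0.05) - 0·log(0.95) = -log(0.05) = 2.996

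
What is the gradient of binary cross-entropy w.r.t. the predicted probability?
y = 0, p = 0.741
∂L/∂p = 3.861

∂L/∂p = -y/p + (1-y)/(1-p) = 0 + 1/0.259 = 3.861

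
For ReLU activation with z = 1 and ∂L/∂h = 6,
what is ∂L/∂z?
∂L/∂z = 6

h = ReLU(1) = 1
Since z > 0: ∂h/∂z = 1
∂L/∂z = ∂L/∂h · ∂h/∂z = 6 × 1 = 6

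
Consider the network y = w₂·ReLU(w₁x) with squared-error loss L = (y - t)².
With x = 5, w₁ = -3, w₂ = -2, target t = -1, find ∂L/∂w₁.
∂L/∂w₁ = 0

Forward pass:
z = w₁x = -3×5 = -15
h = ReLU(-15) = 0
y = w₂h = -2×0 = 0

Backward pass:
∂L/∂y = 2(y - t) = 2(0 - -1) = 2
∂y/∂h = w₂ = -2
∂h/∂z = 0 (ReLU derivative)
∂z/∂w₁ = x = 5

∂L/∂w₁ = 2 × -2 × 0 × 5 = 0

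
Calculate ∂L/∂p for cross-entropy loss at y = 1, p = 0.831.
∂L/∂p = -1.203

∂L/∂p = -y/p + (1-y)/(1-p) = -1/0.831 + 0 = -1.203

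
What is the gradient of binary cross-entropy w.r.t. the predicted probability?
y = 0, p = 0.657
∂L/∂p = 2.915

∂L/∂p = -y/p + (1-y)/(1-p) = 0 + 1/0.343 = 2.915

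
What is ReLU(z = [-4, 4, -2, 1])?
h = [0, 4, 0, 1]

ReLU applied element-wise: max(0,-4)=0, max(0,4)=4, max(0,-2)=0, max(0,1)=1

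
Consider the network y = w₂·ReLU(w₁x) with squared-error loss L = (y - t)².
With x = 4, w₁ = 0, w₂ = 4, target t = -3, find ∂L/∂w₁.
∂L/∂w₁ = 0

Forward pass:
z = w₁x = 0×4 = 0
h = ReLU(0) = 0
y = w₂h = 4×0 = 0

Backward pass:
∂L/∂y = 2(y - t) = 2(0 - -3) = 6
∂y/∂h = w₂ = 4
∂h/∂z = 0 (ReLU derivative)
∂z/∂w₁ = x = 4

∂L/∂w₁ = 6 × 4 × 0 × 4 = 0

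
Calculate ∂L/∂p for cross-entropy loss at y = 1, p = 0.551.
∂L/∂p = -1.815

∂L/∂p = -y/p + (1-y)/(1-p) = -1/0.551 + 0 = -1.815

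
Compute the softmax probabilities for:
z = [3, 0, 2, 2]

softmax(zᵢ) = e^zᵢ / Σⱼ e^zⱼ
p = [0.5601, 0.0279, 0.206, 0.206]

exp(z) = [20.09, 1, 7.389, 7.389]
Sum = 35.86
p = [0.5601, 0.0279, 0.206, 0.206]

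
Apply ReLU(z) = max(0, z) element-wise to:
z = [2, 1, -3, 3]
h = [2, 1, 0, 3]

ReLU applied element-wise: max(0,2)=2, max(0,1)=1, max(0,-3)=0, max(0,3)=3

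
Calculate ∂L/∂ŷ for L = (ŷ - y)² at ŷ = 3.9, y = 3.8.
∂L/∂ŷ = 0.2

∂L/∂ŷ = 2(ŷ - y) = 2(3.9 - 3.8) = 2(0.1) = 0.2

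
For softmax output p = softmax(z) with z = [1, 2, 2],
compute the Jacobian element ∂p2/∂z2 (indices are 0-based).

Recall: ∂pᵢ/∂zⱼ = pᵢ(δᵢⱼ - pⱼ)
∂p2/∂z2 = 0.244

p = softmax(z) = [0.1554, 0.4223, 0.4223]
p2 = 0.4223

∂p2/∂z2 = p2(1 - p2) = 0.4223 × (1 - 0.4223) = 0.244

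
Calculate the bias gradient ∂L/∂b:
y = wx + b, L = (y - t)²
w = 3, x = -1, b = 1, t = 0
∂L/∂b = -4

y = wx + b = (3)(-1) + 1 = -2
∂L/∂y = 2(y - t) = 2(-2 - 0) = -4
∂y/∂b = 1
∂L/∂b = ∂L/∂y · ∂y/∂b = -4 × 1 = -4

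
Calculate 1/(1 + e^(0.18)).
0.4551

sigmoid(-0.18) = 1/(1 + e^(0.18)) = 1/(1 + 1.197) = 0.4551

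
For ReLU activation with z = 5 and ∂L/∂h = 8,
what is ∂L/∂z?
∂L/∂z = 8

h = ReLU(5) = 5
Since z > 0: ∂h/∂z = 1
∂L/∂z = ∂L/∂h · ∂h/∂z = 8 × 1 = 8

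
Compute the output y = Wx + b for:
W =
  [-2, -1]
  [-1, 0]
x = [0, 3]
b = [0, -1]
y = [-3, -1]

Wx = [-2×0 + -1×3, -1×0 + 0×3]
   = [-3, 0]
y = Wx + b = [-3 + 0, 0 + -1] = [-3, -1]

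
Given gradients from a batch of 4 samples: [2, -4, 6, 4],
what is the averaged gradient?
Average gradient = 2

Average = (1/4)(2 + -4 + 6 + 4) = 8/4 = 2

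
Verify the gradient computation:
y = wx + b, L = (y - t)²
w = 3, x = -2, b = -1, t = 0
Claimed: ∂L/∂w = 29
Incorrect

y = (3)(-2) + -1 = -7
∂L/∂y = 2(y - t) = 2(-7 - 0) = -14
∂y/∂w = x = -2
∂L/∂w = -14 × -2 = 28

Claimed value: 29
Incorrect: The correct gradient is 28.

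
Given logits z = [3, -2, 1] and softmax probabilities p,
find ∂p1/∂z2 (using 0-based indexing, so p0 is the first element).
∂p1/∂z2 = -0.0006991

p = softmax(z) = [0.8756, 0.0059, 0.1185]
p1 = 0.0059, p2 = 0.1185

∂p1/∂z2 = -p1 × p2 = -0.0059 × 0.1185 = -0.0006991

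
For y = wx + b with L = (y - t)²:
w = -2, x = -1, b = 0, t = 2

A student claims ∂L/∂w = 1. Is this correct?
Incorrect

y = (-2)(-1) + 0 = 2
∂L/∂y = 2(y - t) = 2(2 - 2) = 0
∂y/∂w = x = -1
∂L/∂w = 0 × -1 = 0

Claimed value: 1
Incorrect: The correct gradient is 0.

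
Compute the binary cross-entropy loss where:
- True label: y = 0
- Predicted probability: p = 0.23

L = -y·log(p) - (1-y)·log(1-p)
L = 0.2614

L = -0·log(0.23) - 1·log(0.77) = -log(0.77) = 0.2614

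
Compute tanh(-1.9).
-0.9562

tanh(-1.9) = (e^(-1.9) - e^(1.9))/(e^(-1.9) + e^(1.9)) = -0.9562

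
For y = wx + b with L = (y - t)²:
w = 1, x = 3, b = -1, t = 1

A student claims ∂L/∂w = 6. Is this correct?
Correct

y = (1)(3) + -1 = 2
∂L/∂y = 2(y - t) = 2(2 - 1) = 2
∂y/∂w = x = 3
∂L/∂w = 2 × 3 = 6

Claimed value: 6
Correct: The correct gradient is 6.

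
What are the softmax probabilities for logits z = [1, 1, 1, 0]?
p = [0.2969, 0.2969, 0.2969, 0.1092]

exp(z) = [2.718, 2.718, 2.718, 1]
Sum = 9.155
p = [0.2969, 0.2969, 0.2969, 0.1092]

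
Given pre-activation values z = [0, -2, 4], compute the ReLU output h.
h = [0, 0, 4]

ReLU applied element-wise: max(0,0)=0, max(0,-2)=0, max(0,4)=4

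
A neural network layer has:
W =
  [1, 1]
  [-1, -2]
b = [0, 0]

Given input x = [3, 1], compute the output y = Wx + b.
y = [4, -5]

Wx = [1×3 + 1×1, -1×3 + -2×1]
   = [4, -5]
y = Wx + b = [4 + 0, -5 + 0] = [4, -5]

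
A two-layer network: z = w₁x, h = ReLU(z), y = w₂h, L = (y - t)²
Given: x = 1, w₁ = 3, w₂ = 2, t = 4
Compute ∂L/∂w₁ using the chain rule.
∂L/∂w₁ = 8

Forward pass:
z = w₁x = 3×1 = 3
h = ReLU(3) = 3
y = w₂h = 2×3 = 6

Backward pass:
∂L/∂y = 2(y - t) = 2(6 - 4) = 4
∂y/∂h = w₂ = 2
∂h/∂z = 1 (ReLU derivative)
∂z/∂w₁ = x = 1

∂L/∂w₁ = 4 × 2 × 1 × 1 = 8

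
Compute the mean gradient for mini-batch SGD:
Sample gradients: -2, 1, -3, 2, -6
Average gradient = -1.6

Average = (1/5)(-2 + 1 + -3 + 2 + -6) = -8/5 = -1.6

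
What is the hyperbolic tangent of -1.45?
-0.8957

tanh(-1.45) = (e^(-1.45) - e^(1.45))/(e^(-1.45) + e^(1.45)) = -0.8957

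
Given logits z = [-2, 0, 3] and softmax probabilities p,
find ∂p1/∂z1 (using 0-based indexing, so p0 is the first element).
∂p1/∂z1 = 0.0449

p = softmax(z) = [0.006377, 0.04712, 0.9465]
p1 = 0.04712

∂p1/∂z1 = p1(1 - p1) = 0.04712 × (1 - 0.04712) = 0.0449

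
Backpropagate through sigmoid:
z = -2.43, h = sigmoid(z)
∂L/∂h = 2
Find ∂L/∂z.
∂L/∂z = 0.1487

σ(-2.43) = 0.08091
σ'(-2.43) = σ(-2.43)(1 - σ(-2.43)) = 0.08091 × 0.9191 = 0.07437
∂L/∂z = ∂L/∂h · σ'(z) = 2 × 0.07437 = 0.1487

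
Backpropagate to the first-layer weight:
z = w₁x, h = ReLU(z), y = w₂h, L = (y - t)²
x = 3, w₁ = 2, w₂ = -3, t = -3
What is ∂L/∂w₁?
∂L/∂w₁ = 270

Forward pass:
z = w₁x = 2×3 = 6
h = ReLU(6) = 6
y = w₂h = -3×6 = -18

Backward pass:
∂L/∂y = 2(y - t) = 2(-18 - -3) = -30
∂y/∂h = w₂ = -3
∂h/∂z = 1 (ReLU derivative)
∂z/∂w₁ = x = 3

∂L/∂w₁ = -30 × -3 × 1 × 3 = 270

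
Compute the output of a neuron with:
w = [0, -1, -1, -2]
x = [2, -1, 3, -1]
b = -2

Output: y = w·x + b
y = -2

y = (0)(2) + (-1)(-1) + (-1)(3) + (-2)(-1) + -2 = -2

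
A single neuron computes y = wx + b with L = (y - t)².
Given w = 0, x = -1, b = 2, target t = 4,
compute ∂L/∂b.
∂L/∂b = -4

y = wx + b = (0)(-1) + 2 = 2
∂L/∂y = 2(y - t) = 2(2 - 4) = -4
∂y/∂b = 1
∂L/∂b = ∂L/∂y · ∂y/∂b = -4 × 1 = -4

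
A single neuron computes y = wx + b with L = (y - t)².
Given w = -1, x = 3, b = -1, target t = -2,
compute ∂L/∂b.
∂L/∂b = -4

y = wx + b = (-1)(3) + -1 = -4
∂L/∂y = 2(y - t) = 2(-4 - -2) = -4
∂y/∂b = 1
∂L/∂b = ∂L/∂y · ∂y/∂b = -4 × 1 = -4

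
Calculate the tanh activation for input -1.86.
-0.9527

tanh(-1.86) = (e^(-1.86) - e^(1.86))/(e^(-1.86) + e^(1.86)) = -0.9527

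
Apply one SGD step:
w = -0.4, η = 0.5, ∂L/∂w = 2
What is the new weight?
w_new = -1.4

w_new = w - η·∂L/∂w = -0.4 - 0.5×(2) = -0.4 - (1) = -1.4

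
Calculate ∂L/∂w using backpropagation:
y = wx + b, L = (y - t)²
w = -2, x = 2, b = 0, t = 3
∂L/∂w = -28

y = wx + b = (-2)(2) + 0 = -4
∂L/∂y = 2(y - t) = 2(-4 - 3) = -14
∂y/∂w = x = 2
∂L/∂w = ∂L/∂y · ∂y/∂w = -14 × 2 = -28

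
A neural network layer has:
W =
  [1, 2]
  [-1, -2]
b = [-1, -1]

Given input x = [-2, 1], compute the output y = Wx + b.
y = [-1, -1]

Wx = [1×-2 + 2×1, -1×-2 + -2×1]
   = [0, 0]
y = Wx + b = [0 + -1, 0 + -1] = [-1, -1]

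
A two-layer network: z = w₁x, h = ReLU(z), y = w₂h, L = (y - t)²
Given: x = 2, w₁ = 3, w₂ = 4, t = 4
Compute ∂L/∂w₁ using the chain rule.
∂L/∂w₁ = 320

Forward pass:
z = w₁x = 3×2 = 6
h = ReLU(6) = 6
y = w₂h = 4×6 = 24

Backward pass:
∂L/∂y = 2(y - t) = 2(24 - 4) = 40
∂y/∂h = w₂ = 4
∂h/∂z = 1 (ReLU derivative)
∂z/∂w₁ = x = 2

∂L/∂w₁ = 40 × 4 × 1 × 2 = 320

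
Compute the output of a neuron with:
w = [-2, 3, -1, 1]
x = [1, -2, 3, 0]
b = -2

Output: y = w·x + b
y = -13

y = (-2)(1) + (3)(-2) + (-1)(3) + (1)(0) + -2 = -13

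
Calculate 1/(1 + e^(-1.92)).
0.8721

sigmoid(1.92) = 1/(1 + e^(-1.92)) = 1/(1 + 0.1466) = 0.8721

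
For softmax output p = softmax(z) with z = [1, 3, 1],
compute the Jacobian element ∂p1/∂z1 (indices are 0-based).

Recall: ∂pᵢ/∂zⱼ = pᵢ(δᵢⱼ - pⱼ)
∂p1/∂z1 = 0.1676

p = softmax(z) = [0.1065, 0.787, 0.1065]
p1 = 0.787

∂p1/∂z1 = p1(1 - p1) = 0.787 × (1 - 0.787) = 0.1676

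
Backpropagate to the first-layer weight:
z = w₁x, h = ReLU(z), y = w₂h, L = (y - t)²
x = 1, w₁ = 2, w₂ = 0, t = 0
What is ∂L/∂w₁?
∂L/∂w₁ = 0

Forward pass:
z = w₁x = 2×1 = 2
h = ReLU(2) = 2
y = w₂h = 0×2 = 0

Backward pass:
∂L/∂y = 2(y - t) = 2(0 - 0) = 0
∂y/∂h = w₂ = 0
∂h/∂z = 1 (ReLU derivative)
∂z/∂w₁ = x = 1

∂L/∂w₁ = 0 × 0 × 1 × 1 = 0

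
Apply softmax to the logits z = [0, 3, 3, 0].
p = [0.0237, 0.4763, 0.4763, 0.0237]

exp(z) = [1, 20.09, 20.09, 1]
Sum = 42.17
p = [0.0237, 0.4763, 0.4763, 0.0237]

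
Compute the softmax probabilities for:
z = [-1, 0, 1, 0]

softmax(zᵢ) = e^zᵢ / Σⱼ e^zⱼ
p = [0.0723, 0.1966, 0.5344, 0.1966]

exp(z) = [0.3679, 1, 2.718, 1]
Sum = 5.086
p = [0.0723, 0.1966, 0.5344, 0.1966]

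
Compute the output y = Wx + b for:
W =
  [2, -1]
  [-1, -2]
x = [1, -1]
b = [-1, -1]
y = [2, 0]

Wx = [2×1 + -1×-1, -1×1 + -2×-1]
   = [3, 1]
y = Wx + b = [3 + -1, 1 + -1] = [2, 0]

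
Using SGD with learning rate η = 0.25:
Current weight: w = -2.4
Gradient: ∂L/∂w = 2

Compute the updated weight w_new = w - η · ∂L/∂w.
w_new = -2.9

w_new = w - η·∂L/∂w = -2.4 - 0.25×(2) = -2.4 - (0.5) = -2.9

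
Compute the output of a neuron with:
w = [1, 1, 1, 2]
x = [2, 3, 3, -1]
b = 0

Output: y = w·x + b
y = 6

y = (1)(2) + (1)(3) + (1)(3) + (2)(-1) + 0 = 6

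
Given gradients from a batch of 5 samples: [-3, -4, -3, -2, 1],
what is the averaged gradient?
Average gradient = -2.2

Average = (1/5)(-3 + -4 + -3 + -2 + 1) = -11/5 = -2.2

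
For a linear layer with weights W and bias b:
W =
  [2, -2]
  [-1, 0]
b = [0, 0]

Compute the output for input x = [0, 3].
y = [-6, 0]

Wx = [2×0 + -2×3, -1×0 + 0×3]
   = [-6, 0]
y = Wx + b = [-6 + 0, 0 + 0] = [-6, 0]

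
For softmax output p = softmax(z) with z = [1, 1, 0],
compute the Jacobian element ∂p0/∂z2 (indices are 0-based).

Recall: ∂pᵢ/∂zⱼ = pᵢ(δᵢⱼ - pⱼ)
∂p0/∂z2 = -0.06561

p = softmax(z) = [0.4223, 0.4223, 0.1554]
p0 = 0.4223, p2 = 0.1554

∂p0/∂z2 = -p0 × p2 = -0.4223 × 0.1554 = -0.06561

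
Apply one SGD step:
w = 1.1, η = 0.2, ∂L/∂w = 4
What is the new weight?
w_new = 0.3

w_new = w - η·∂L/∂w = 1.1 - 0.2×(4) = 1.1 - (0.8) = 0.3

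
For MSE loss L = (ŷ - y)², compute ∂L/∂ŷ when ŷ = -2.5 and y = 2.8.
∂L/∂ŷ = -10.6

∂L/∂ŷ = 2(ŷ - y) = 2(-2.5 - 2.8) = 2(-5.3) = -10.6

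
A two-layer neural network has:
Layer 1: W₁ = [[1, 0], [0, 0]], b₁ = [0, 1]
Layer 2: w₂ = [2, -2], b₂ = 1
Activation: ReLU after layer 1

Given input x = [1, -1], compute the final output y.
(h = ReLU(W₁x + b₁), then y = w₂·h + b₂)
y = 1

Layer 1 pre-activation: z₁ = [1, 1]
After ReLU: h = [1, 1]
Layer 2 output: y = 2×1 + -2×1 + 1 = 1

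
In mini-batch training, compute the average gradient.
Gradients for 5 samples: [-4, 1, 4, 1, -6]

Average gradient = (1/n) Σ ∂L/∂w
Average gradient = -0.8

Average = (1/5)(-4 + 1 + 4 + 1 + -6) = -4/5 = -0.8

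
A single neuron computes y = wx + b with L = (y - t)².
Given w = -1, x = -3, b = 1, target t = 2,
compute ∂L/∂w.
∂L/∂w = -12

y = wx + b = (-1)(-3) + 1 = 4
∂L/∂y = 2(y - t) = 2(4 - 2) = 4
∂y/∂w = x = -3
∂L/∂w = ∂L/∂y · ∂y/∂w = 4 × -3 = -12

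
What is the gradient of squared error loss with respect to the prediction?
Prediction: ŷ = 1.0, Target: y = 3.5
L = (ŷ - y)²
∂L/∂ŷ = -5.0

∂L/∂ŷ = 2(ŷ - y) = 2(1.0 - 3.5) = 2(-2.5) = -5.0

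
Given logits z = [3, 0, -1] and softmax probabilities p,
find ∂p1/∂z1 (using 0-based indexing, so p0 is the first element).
∂p1/∂z1 = 0.04444

p = softmax(z) = [0.9362, 0.04661, 0.01715]
p1 = 0.04661

∂p1/∂z1 = p1(1 - p1) = 0.04661 × (1 - 0.04661) = 0.04444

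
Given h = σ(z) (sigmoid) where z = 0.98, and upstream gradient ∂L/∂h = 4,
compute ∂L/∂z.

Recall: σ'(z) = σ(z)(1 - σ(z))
∂L/∂z = 0.7937

σ(0.98) = 0.7271
σ'(0.98) = σ(0.98)(1 - σ(0.98)) = 0.7271 × 0.2729 = 0.1984
∂L/∂z = ∂L/∂h · σ'(z) = 4 × 0.1984 = 0.7937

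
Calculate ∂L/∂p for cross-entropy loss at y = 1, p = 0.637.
∂L/∂p = -1.57

∂L/∂p = -y/p + (1-y)/(1-p) = -1/0.637 + 0 = -1.57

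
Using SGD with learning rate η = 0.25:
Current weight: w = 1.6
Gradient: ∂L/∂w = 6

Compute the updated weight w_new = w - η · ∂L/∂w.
w_new = 0.1

w_new = w - η·∂L/∂w = 1.6 - 0.25×(6) = 1.6 - (1.5) = 0.1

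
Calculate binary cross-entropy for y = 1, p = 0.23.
L = 1.47

L = -1·log(0.23) - 0·log(0.77) = -log(0.23) = 1.47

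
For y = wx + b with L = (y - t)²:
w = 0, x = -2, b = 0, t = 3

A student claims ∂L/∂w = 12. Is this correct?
Correct

y = (0)(-2) + 0 = 0
∂L/∂y = 2(y - t) = 2(0 - 3) = -6
∂y/∂w = x = -2
∂L/∂w = -6 × -2 = 12

Claimed value: 12
Correct: The correct gradient is 12.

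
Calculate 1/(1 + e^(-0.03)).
0.5075

sigmoid(0.03) = 1/(1 + e^(-0.03)) = 1/(1 + 0.9704) = 0.5075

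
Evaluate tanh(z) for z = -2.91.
-0.9941

tanh(-2.91) = (e^(-2.91) - e^(2.91))/(e^(-2.91) + e^(2.91)) = -0.9941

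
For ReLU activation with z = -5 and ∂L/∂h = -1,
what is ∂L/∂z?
∂L/∂z = 0

h = ReLU(-5) = 0
Since z < 0: ∂h/∂z = 0
∂L/∂z = ∂L/∂h · ∂h/∂z = -1 × 0 = 0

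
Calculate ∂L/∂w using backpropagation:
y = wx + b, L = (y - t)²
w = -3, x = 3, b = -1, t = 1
∂L/∂w = -66

y = wx + b = (-3)(3) + -1 = -10
∂L/∂y = 2(y - t) = 2(-10 - 1) = -22
∂y/∂w = x = 3
∂L/∂w = ∂L/∂y · ∂y/∂w = -22 × 3 = -66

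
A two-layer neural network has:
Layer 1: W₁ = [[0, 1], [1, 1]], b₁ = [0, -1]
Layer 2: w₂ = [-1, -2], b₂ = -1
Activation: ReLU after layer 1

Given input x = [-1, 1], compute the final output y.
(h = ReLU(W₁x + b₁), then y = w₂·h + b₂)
y = -2

Layer 1 pre-activation: z₁ = [1, -1]
After ReLU: h = [1, 0]
Layer 2 output: y = -1×1 + -2×0 + -1 = -2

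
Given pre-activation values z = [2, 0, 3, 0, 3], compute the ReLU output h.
h = [2, 0, 3, 0, 3]

ReLU applied element-wise: max(0,2)=2, max(0,0)=0, max(0,3)=3, max(0,0)=0, max(0,3)=3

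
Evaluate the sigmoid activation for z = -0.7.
0.3318

sigmoid(-0.7) = 1/(1 + e^(0.7)) = 1/(1 + 2.014) = 0.3318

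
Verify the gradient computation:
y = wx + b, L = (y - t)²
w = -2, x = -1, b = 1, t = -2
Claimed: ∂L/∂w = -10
Correct

y = (-2)(-1) + 1 = 3
∂L/∂y = 2(y - t) = 2(3 - -2) = 10
∂y/∂w = x = -1
∂L/∂w = 10 × -1 = -10

Claimed value: -10
Correct: The correct gradient is -10.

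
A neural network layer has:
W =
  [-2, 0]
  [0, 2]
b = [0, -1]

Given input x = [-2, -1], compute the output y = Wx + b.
y = [4, -3]

Wx = [-2×-2 + 0×-1, 0×-2 + 2×-1]
   = [4, -2]
y = Wx + b = [4 + 0, -2 + -1] = [4, -3]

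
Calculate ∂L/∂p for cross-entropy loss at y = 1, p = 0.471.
∂L/∂p = -2.123

∂L/∂p = -y/p + (1-y)/(1-p) = -1/0.471 + 0 = -2.123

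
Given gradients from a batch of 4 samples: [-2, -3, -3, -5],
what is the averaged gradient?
Average gradient = -3.25

Average = (1/4)(-2 + -3 + -3 + -5) = -13/4 = -3.25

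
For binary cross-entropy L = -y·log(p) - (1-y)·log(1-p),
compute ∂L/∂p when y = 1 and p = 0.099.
∂L/∂p = -10.1

∂L/∂p = -y/p + (1-y)/(1-p) = -1/0.099 + 0 = -10.1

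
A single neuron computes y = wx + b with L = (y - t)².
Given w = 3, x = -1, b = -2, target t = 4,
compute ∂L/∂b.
∂L/∂b = -18

y = wx + b = (3)(-1) + -2 = -5
∂L/∂y = 2(y - t) = 2(-5 - 4) = -18
∂y/∂b = 1
∂L/∂b = ∂L/∂y · ∂y/∂b = -18 × 1 = -18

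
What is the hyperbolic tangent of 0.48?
0.4462

tanh(0.48) = (e^(0.48) - e^(-0.48))/(e^(0.48) + e^(-0.48)) = 0.4462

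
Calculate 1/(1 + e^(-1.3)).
0.7858

sigmoid(1.3) = 1/(1 + e^(-1.3)) = 1/(1 + 0.2725) = 0.7858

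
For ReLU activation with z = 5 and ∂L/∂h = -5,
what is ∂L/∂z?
∂L/∂z = -5

h = ReLU(5) = 5
Since z > 0: ∂h/∂z = 1
∂L/∂z = ∂L/∂h · ∂h/∂z = -5 × 1 = -5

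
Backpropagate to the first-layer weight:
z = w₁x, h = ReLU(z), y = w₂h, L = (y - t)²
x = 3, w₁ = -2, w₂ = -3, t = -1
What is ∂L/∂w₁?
∂L/∂w₁ = 0

Forward pass:
z = w₁x = -2×3 = -6
h = ReLU(-6) = 0
y = w₂h = -3×0 = 0

Backward pass:
∂L/∂y = 2(y - t) = 2(0 - -1) = 2
∂y/∂h = w₂ = -3
∂h/∂z = 0 (ReLU derivative)
∂z/∂w₁ = x = 3

∂L/∂w₁ = 2 × -3 × 0 × 3 = 0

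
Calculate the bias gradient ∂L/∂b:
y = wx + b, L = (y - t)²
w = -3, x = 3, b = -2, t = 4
∂L/∂b = -30

y = wx + b = (-3)(3) + -2 = -11
∂L/∂y = 2(y - t) = 2(-11 - 4) = -30
∂y/∂b = 1
∂L/∂b = ∂L/∂y · ∂y/∂b = -30 × 1 = -30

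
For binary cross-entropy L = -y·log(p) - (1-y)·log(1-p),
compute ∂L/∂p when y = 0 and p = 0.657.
∂L/∂p = 2.915

∂L/∂p = -y/p + (1-y)/(1-p) = 0 + 1/0.343 = 2.915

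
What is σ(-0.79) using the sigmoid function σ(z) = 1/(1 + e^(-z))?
0.3122

sigmoid(-0.79) = 1/(1 + e^(0.79)) = 1/(1 + 2.203) = 0.3122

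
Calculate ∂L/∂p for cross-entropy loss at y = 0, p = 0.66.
∂L/∂p = 2.941

∂L/∂p = -y/p + (1-y)/(1-p) = 0 + 1/0.34 = 2.941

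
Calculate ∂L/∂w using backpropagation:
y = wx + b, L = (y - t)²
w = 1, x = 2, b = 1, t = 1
∂L/∂w = 8

y = wx + b = (1)(2) + 1 = 3
∂L/∂y = 2(y - t) = 2(3 - 1) = 4
∂y/∂w = x = 2
∂L/∂w = ∂L/∂y · ∂y/∂w = 4 × 2 = 8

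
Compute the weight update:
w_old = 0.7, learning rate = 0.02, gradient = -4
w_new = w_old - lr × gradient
w_new = 0.78

w_new = w - η·∂L/∂w = 0.7 - 0.02×(-4) = 0.7 - (-0.08) = 0.78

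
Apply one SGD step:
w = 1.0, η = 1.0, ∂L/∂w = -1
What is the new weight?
w_new = 2

w_new = w - η·∂L/∂w = 1.0 - 1.0×(-1) = 1.0 - (-1) = 2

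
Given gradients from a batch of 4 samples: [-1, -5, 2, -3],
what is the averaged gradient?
Average gradient = -1.75

Average = (1/4)(-1 + -5 + 2 + -3) = -7/4 = -1.75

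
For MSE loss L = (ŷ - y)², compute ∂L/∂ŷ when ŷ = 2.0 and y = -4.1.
∂L/∂ŷ = 12.2

∂L/∂ŷ = 2(ŷ - y) = 2(2.0 - -4.1) = 2(6.1) = 12.2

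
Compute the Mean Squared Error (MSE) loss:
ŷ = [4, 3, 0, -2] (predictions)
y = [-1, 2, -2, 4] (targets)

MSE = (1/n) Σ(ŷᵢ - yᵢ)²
MSE = 16.5

MSE = (1/4)((4--1)² + (3-2)² + (0--2)² + (-2-4)²) = (1/4)(25 + 1 + 4 + 36) = 16.5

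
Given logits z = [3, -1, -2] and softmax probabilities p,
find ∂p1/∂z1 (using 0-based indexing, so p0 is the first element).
∂p1/∂z1 = 0.01755

p = softmax(z) = [0.9756, 0.01787, 0.006573]
p1 = 0.01787

∂p1/∂z1 = p1(1 - p1) = 0.01787 × (1 - 0.01787) = 0.01755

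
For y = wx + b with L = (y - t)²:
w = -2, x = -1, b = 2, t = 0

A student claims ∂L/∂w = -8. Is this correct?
Correct

y = (-2)(-1) + 2 = 4
∂L/∂y = 2(y - t) = 2(4 - 0) = 8
∂y/∂w = x = -1
∂L/∂w = 8 × -1 = -8

Claimed value: -8
Correct: The correct gradient is -8.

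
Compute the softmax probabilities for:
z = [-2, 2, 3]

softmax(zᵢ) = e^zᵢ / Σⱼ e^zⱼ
p = [0.0049, 0.2676, 0.7275]

exp(z) = [0.1353, 7.389, 20.09]
Sum = 27.61
p = [0.0049, 0.2676, 0.7275]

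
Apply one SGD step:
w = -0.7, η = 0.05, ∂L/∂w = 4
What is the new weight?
w_new = -0.9

w_new = w - η·∂L/∂w = -0.7 - 0.05×(4) = -0.7 - (0.2) = -0.9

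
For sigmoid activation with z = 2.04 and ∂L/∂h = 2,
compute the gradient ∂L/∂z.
∂L/∂z = 0.2037

σ(2.04) = 0.8849
σ'(2.04) = σ(2.04)(1 - σ(2.04)) = 0.8849 × 0.1151 = 0.1018
∂L/∂z = ∂L/∂h · σ'(z) = 2 × 0.1018 = 0.2037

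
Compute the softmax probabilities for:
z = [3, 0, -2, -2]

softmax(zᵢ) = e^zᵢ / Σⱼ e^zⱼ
p = [0.9405, 0.0468, 0.0063, 0.0063]

exp(z) = [20.09, 1, 0.1353, 0.1353]
Sum = 21.36
p = [0.9405, 0.0468, 0.0063, 0.0063]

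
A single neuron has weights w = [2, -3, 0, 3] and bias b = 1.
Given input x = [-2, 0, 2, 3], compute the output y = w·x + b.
y = 6

y = (2)(-2) + (-3)(0) + (0)(2) + (3)(3) + 1 = 6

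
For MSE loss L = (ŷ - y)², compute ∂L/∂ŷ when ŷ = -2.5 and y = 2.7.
∂L/∂ŷ = -10.4

∂L/∂ŷ = 2(ŷ - y) = 2(-2.5 - 2.7) = 2(-5.2) = -10.4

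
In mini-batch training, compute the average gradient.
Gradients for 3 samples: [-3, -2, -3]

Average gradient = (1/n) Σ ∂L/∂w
Average gradient = -2.667

Average = (1/3)(-3 + -2 + -3) = -8/3 = -2.667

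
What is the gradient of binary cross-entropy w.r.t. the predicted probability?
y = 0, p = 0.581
∂L/∂p = 2.387

∂L/∂p = -y/p + (1-y)/(1-p) = 0 + 1/0.419 = 2.387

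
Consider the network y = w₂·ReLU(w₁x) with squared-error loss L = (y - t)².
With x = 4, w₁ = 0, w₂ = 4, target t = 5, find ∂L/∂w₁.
∂L/∂w₁ = 0

Forward pass:
z = w₁x = 0×4 = 0
h = ReLU(0) = 0
y = w₂h = 4×0 = 0

Backward pass:
∂L/∂y = 2(y - t) = 2(0 - 5) = -10
∂y/∂h = w₂ = 4
∂h/∂z = 0 (ReLU derivative)
∂z/∂w₁ = x = 4

∂L/∂w₁ = -10 × 4 × 0 × 4 = 0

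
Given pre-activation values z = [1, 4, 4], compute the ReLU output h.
h = [1, 4, 4]

ReLU applied element-wise: max(0,1)=1, max(0,4)=4, max(0,4)=4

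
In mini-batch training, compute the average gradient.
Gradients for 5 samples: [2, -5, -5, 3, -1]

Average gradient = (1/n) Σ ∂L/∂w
Average gradient = -1.2

Average = (1/5)(2 + -5 + -5 + 3 + -1) = -6/5 = -1.2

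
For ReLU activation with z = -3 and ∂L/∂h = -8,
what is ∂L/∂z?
∂L/∂z = 0

h = ReLU(-3) = 0
Since z < 0: ∂h/∂z = 0
∂L/∂z = ∂L/∂h · ∂h/∂z = -8 × 0 = 0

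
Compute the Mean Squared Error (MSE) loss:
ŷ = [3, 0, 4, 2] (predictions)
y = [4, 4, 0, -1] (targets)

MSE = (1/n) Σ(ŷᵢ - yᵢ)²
MSE = 10.5

MSE = (1/4)((3-4)² + (0-4)² + (4-0)² + (2--1)²) = (1/4)(1 + 16 + 16 + 9) = 10.5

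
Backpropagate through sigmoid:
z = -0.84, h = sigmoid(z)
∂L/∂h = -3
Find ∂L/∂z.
∂L/∂z = -0.6318

σ(-0.84) = 0.3015
σ'(-0.84) = σ(-0.84)(1 - σ(-0.84)) = 0.3015 × 0.6985 = 0.2106
∂L/∂z = ∂L/∂h · σ'(z) = -3 × 0.2106 = -0.6318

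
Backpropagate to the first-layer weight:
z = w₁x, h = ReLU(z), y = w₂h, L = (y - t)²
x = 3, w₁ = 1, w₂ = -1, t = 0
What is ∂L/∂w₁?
∂L/∂w₁ = 18

Forward pass:
z = w₁x = 1×3 = 3
h = ReLU(3) = 3
y = w₂h = -1×3 = -3

Backward pass:
∂L/∂y = 2(y - t) = 2(-3 - 0) = -6
∂y/∂h = w₂ = -1
∂h/∂z = 1 (ReLU derivative)
∂z/∂w₁ = x = 3

∂L/∂w₁ = -6 × -1 × 1 × 3 = 18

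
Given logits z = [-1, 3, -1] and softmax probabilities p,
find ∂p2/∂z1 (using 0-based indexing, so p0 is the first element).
∂p2/∂z1 = -0.01704

p = softmax(z) = [0.01767, 0.9647, 0.01767]
p2 = 0.01767, p1 = 0.9647

∂p2/∂z1 = -p2 × p1 = -0.01767 × 0.9647 = -0.01704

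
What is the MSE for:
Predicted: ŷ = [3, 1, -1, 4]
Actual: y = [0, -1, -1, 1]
MSE = 5.5

MSE = (1/4)((3-0)² + (1--1)² + (-1--1)² + (4-1)²) = (1/4)(9 + 4 + 0 + 9) = 5.5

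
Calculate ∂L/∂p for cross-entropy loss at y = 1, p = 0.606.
∂L/∂p = -1.65

∂L/∂p = -y/p + (1-y)/(1-p) = -1/0.606 + 0 = -1.65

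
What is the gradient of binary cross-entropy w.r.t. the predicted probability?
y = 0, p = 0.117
∂L/∂p = 1.133

∂L/∂p = -y/p + (1-y)/(1-p) = 0 + 1/0.883 = 1.133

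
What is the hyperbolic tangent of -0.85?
-0.6911

tanh(-0.85) = (e^(-0.85) - e^(0.85))/(e^(-0.85) + e^(0.85)) = -0.6911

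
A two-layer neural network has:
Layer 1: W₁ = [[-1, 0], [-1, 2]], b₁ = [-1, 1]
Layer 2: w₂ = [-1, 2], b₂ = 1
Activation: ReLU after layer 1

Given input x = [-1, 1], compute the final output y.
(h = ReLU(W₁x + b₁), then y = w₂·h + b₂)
y = 9

Layer 1 pre-activation: z₁ = [0, 4]
After ReLU: h = [0, 4]
Layer 2 output: y = -1×0 + 2×4 + 1 = 9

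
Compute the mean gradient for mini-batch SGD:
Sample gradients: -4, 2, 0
Average gradient = -0.6667

Average = (1/3)(-4 + 2 + 0) = -2/3 = -0.6667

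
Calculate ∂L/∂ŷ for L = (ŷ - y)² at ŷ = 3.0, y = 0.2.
∂L/∂ŷ = 5.6

∂L/∂ŷ = 2(ŷ - y) = 2(3.0 - 0.2) = 2(2.8) = 5.6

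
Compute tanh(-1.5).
-0.9051

tanh(-1.5) = (e^(-1.5) - e^(1.5))/(e^(-1.5) + e^(1.5)) = -0.9051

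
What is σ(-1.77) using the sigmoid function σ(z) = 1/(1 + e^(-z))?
0.1455

sigmoid(-1.77) = 1/(1 + e^(1.77)) = 1/(1 + 5.871) = 0.1455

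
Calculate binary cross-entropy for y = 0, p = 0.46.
L = 0.6162

L = -0·log(0.46) - 1·log(0.54) = -log(0.54) = 0.6162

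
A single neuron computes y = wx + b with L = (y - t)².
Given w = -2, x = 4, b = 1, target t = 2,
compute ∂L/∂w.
∂L/∂w = -72

y = wx + b = (-2)(4) + 1 = -7
∂L/∂y = 2(y - t) = 2(-7 - 2) = -18
∂y/∂w = x = 4
∂L/∂w = ∂L/∂y · ∂y/∂w = -18 × 4 = -72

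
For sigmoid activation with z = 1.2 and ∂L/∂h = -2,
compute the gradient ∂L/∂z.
∂L/∂z = -0.3558

σ(1.2) = 0.7685
σ'(1.2) = σ(1.2)(1 - σ(1.2)) = 0.7685 × 0.2315 = 0.1779
∂L/∂z = ∂L/∂h · σ'(z) = -2 × 0.1779 = -0.3558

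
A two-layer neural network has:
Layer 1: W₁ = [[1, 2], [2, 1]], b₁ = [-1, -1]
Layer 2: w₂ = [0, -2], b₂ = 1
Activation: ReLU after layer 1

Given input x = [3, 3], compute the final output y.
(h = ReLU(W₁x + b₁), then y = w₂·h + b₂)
y = -15

Layer 1 pre-activation: z₁ = [8, 8]
After ReLU: h = [8, 8]
Layer 2 output: y = 0×8 + -2×8 + 1 = -15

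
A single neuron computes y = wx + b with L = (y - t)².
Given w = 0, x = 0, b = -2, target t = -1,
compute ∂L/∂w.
∂L/∂w = 0

y = wx + b = (0)(0) + -2 = -2
∂L/∂y = 2(y - t) = 2(-2 - -1) = -2
∂y/∂w = x = 0
∂L/∂w = ∂L/∂y · ∂y/∂w = -2 × 0 = 0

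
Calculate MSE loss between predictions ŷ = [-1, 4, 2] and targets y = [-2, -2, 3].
MSE = 12.67

MSE = (1/3)((-1--2)² + (4--2)² + (2-3)²) = (1/3)(1 + 36 + 1) = 12.67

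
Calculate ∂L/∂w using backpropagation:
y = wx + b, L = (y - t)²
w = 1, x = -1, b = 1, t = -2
∂L/∂w = -4

y = wx + b = (1)(-1) + 1 = 0
∂L/∂y = 2(y - t) = 2(0 - -2) = 4
∂y/∂w = x = -1
∂L/∂w = ∂L/∂y · ∂y/∂w = 4 × -1 = -4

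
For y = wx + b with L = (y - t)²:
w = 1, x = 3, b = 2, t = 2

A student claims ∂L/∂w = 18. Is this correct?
Correct

y = (1)(3) + 2 = 5
∂L/∂y = 2(y - t) = 2(5 - 2) = 6
∂y/∂w = x = 3
∂L/∂w = 6 × 3 = 18

Claimed value: 18
Correct: The correct gradient is 18.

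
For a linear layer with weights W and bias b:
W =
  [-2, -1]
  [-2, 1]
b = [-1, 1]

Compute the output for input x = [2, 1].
y = [-6, -2]

Wx = [-2×2 + -1×1, -2×2 + 1×1]
   = [-5, -3]
y = Wx + b = [-5 + -1, -3 + 1] = [-6, -2]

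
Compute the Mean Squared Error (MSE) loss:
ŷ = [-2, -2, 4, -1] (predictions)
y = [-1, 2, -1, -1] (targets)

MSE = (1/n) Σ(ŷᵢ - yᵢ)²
MSE = 10.5

MSE = (1/4)((-2--1)² + (-2-2)² + (4--1)² + (-1--1)²) = (1/4)(1 + 16 + 25 + 0) = 10.5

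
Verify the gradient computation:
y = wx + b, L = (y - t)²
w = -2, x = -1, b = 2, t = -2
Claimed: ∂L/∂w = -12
Correct

y = (-2)(-1) + 2 = 4
∂L/∂y = 2(y - t) = 2(4 - -2) = 12
∂y/∂w = x = -1
∂L/∂w = 12 × -1 = -12

Claimed value: -12
Correct: The correct gradient is -12.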